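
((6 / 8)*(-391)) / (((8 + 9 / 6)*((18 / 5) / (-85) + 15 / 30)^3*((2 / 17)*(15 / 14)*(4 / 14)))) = -10001117743750 / 1118413511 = -8942.24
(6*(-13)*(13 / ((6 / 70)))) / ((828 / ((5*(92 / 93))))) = -59150 / 837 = -70.67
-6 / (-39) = 2 / 13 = 0.15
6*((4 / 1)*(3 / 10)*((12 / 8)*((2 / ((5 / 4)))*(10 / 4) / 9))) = 24 / 5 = 4.80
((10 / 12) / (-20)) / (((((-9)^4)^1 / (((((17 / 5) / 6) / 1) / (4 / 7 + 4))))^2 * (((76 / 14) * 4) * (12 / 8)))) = -99127 / 217084407378739200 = -0.00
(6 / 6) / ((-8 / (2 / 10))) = -1 / 40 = -0.02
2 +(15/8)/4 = 79/32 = 2.47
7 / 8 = 0.88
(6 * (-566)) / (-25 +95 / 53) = 29998 / 205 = 146.33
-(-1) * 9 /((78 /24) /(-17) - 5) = -612 /353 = -1.73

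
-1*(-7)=7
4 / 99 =0.04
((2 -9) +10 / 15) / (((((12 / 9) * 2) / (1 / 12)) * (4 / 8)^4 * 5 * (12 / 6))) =-19 / 60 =-0.32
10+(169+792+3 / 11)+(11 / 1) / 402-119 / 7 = 4219915 / 4422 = 954.30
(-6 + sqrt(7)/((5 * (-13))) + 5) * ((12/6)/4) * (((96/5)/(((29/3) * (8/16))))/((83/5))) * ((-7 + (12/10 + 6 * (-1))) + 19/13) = 193536 * sqrt(7)/10169575 + 193536/156455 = 1.29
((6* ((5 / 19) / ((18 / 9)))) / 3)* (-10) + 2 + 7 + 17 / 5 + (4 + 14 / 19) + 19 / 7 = 17.22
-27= -27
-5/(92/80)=-100/23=-4.35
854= 854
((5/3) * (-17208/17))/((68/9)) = -64530/289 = -223.29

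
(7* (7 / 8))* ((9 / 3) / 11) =147 / 88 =1.67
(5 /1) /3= 5 /3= 1.67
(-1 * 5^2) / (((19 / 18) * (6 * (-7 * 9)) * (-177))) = -25 / 70623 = -0.00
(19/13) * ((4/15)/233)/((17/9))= 228/257465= 0.00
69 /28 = 2.46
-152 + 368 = 216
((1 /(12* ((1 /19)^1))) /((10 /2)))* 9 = 57 /20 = 2.85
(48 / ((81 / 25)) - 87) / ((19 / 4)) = -7796 / 513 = -15.20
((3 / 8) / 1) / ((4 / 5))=15 / 32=0.47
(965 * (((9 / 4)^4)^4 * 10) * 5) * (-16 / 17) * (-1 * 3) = 134112336168151992375 / 2281701376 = 58777339391.92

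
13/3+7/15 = 4.80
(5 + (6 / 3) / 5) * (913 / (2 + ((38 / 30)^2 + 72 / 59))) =65448405 / 64049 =1021.85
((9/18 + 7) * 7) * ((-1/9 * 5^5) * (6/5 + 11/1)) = -1334375/6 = -222395.83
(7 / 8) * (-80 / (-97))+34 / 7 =5.58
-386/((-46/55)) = 10615/23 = 461.52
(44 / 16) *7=77 / 4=19.25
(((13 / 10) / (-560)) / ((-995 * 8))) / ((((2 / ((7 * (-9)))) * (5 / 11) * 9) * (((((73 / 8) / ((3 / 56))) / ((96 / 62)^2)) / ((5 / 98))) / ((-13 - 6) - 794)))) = 3138993 / 2394216660500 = 0.00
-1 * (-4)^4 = -256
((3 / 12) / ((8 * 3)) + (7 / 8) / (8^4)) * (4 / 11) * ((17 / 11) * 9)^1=4845 / 90112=0.05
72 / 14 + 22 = 190 / 7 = 27.14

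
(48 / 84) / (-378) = -2 / 1323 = -0.00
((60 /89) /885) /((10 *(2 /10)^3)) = 50 /5251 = 0.01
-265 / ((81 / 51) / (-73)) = 328865 / 27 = 12180.19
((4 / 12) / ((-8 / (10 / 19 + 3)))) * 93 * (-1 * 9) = 18693 / 152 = 122.98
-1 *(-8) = 8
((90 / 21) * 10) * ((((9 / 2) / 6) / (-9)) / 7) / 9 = -25 / 441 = -0.06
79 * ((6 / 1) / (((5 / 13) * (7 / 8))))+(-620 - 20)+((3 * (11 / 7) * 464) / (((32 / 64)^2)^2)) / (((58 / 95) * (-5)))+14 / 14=-374349 / 35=-10695.69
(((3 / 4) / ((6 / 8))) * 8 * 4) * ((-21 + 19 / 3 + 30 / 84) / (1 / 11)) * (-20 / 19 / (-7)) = -2115520 / 2793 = -757.44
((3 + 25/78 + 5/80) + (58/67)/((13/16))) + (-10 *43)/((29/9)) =-156403511/1212432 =-129.00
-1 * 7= -7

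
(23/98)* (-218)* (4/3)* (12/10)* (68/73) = -1363808/17885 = -76.25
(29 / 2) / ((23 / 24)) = 348 / 23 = 15.13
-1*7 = -7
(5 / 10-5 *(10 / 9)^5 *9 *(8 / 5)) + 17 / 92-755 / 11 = -189.88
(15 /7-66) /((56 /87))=-38889 /392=-99.21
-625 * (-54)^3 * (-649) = -63871335000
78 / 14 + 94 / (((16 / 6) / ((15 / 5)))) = 3117 / 28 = 111.32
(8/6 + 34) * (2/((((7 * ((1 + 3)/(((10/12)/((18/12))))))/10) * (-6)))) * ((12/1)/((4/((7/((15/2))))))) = -530/81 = -6.54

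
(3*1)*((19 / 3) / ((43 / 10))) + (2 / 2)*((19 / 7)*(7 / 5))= 1767 / 215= 8.22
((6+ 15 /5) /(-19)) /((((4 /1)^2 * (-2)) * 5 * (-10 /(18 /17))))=-0.00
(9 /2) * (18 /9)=9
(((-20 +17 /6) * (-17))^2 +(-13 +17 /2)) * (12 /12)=3065839 /36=85162.19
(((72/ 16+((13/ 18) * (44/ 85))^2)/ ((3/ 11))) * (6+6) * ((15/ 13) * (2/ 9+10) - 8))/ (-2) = -8841044476/ 22823775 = -387.36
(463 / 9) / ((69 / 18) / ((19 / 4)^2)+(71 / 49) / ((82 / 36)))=335790287 / 5261190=63.82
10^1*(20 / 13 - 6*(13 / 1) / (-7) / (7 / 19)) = 202460 / 637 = 317.83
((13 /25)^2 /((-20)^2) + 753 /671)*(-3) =-565090197 /167750000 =-3.37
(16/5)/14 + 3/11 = 193/385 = 0.50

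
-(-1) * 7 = 7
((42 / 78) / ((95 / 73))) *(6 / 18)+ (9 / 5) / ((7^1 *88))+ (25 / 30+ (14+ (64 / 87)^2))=17868053311 / 1151638488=15.52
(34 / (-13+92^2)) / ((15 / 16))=544 / 126765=0.00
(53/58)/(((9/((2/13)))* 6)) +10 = 203633/20358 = 10.00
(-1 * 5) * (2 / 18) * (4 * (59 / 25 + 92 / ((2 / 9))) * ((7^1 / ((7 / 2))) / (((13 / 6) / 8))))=-1332352 / 195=-6832.57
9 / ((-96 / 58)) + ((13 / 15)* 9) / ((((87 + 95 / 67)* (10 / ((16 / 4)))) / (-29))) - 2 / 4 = -4123591 / 592400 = -6.96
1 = 1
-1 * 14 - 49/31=-483/31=-15.58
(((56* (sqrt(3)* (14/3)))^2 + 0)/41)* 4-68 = 2450260/123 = 19920.81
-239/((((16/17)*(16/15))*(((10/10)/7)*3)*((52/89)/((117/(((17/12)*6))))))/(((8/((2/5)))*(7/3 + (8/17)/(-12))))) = -1306571175/2176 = -600446.31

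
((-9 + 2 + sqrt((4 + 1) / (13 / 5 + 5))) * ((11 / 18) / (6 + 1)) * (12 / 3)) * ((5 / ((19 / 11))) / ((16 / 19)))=-605 / 72 + 3025 * sqrt(38) / 19152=-7.43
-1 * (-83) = 83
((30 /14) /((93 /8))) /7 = 40 /1519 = 0.03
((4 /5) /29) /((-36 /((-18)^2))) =-36 /145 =-0.25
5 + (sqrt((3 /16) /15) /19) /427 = sqrt(5) /162260 + 5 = 5.00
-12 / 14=-6 / 7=-0.86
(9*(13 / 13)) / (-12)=-3 / 4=-0.75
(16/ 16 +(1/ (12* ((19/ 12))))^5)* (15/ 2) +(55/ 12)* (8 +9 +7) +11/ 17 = 4973244969/ 42093683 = 118.15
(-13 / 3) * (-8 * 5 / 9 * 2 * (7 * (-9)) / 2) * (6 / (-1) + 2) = 14560 / 3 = 4853.33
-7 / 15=-0.47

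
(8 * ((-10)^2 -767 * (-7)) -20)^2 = 1912487824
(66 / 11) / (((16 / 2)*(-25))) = -3 / 100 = -0.03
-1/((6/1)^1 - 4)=-1/2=-0.50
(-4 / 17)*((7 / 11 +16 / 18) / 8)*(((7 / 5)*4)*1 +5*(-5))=14647 / 16830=0.87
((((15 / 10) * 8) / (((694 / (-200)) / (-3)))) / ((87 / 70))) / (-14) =-0.60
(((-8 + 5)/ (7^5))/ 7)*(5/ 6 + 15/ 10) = -1/ 16807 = -0.00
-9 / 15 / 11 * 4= -0.22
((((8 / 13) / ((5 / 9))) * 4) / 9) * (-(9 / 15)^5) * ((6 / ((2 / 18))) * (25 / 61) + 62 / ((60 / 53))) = -182377008 / 61953125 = -2.94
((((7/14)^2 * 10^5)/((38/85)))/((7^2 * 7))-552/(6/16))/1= -8530524/6517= -1308.96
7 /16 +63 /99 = 189 /176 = 1.07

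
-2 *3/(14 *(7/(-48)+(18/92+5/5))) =-3312/8113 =-0.41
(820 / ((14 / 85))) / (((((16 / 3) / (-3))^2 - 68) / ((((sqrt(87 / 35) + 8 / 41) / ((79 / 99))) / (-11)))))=1239300 / 726089 + 2540565 * sqrt(3045) / 10165246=15.50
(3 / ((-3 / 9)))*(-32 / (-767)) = -288 / 767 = -0.38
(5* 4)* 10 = 200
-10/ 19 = -0.53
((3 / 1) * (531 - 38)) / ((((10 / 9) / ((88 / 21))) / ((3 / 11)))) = 53244 / 35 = 1521.26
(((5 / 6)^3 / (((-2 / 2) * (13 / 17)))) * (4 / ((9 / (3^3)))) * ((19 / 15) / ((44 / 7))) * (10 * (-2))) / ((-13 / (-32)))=4522000 / 50193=90.09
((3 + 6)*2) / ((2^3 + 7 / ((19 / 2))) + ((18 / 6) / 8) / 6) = 5472 / 2675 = 2.05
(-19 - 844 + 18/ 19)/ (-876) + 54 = 915155/ 16644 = 54.98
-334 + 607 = 273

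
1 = 1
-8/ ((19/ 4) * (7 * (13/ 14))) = -64/ 247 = -0.26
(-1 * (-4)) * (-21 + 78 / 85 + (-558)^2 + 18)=105863052 / 85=1245447.67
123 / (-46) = -123 / 46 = -2.67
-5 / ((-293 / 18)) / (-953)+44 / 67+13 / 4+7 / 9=3154791391 / 673500348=4.68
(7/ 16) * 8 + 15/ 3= 17/ 2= 8.50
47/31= 1.52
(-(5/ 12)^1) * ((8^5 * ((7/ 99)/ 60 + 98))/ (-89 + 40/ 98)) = 58417608704/ 3867831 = 15103.45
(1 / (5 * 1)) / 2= 1 / 10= 0.10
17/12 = 1.42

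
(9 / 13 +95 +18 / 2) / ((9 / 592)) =805712 / 117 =6886.43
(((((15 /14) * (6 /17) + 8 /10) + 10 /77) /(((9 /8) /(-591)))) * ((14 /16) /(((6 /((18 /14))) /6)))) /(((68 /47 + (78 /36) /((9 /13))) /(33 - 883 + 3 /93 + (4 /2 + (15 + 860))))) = -1537267955292 /336660775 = -4566.22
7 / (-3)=-7 / 3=-2.33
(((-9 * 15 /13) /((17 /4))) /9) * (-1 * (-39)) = -180 /17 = -10.59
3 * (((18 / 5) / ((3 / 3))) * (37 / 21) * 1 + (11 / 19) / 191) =2418069 / 127015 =19.04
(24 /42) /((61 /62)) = 248 /427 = 0.58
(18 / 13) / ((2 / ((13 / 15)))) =3 / 5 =0.60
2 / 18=1 / 9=0.11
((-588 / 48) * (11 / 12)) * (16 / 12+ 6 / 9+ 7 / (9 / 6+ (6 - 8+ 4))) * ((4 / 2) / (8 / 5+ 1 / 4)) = -5390 / 111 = -48.56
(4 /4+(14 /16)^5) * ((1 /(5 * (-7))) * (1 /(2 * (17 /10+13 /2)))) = -49575 /18808832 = -0.00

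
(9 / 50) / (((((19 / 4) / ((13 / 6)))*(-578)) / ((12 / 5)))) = -234 / 686375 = -0.00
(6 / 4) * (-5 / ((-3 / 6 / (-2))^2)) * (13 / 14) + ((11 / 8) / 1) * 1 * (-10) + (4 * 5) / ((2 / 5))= -2105 / 28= -75.18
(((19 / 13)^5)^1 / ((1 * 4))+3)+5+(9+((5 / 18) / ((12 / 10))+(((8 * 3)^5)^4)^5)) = 21049156278085749615767911051192120254959018771282020107806245230527512169748792403948590676575931248106638515558379804663470253630867540838566545 / 20049822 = 1049842551125179546021302000000000000000000000000000000000000000000000000000000000000000000000000000000000000000000000000000000000000000000.00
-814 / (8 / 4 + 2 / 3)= -1221 / 4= -305.25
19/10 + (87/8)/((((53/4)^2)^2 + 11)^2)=394592873400337/207680458434030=1.90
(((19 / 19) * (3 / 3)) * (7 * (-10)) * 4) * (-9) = 2520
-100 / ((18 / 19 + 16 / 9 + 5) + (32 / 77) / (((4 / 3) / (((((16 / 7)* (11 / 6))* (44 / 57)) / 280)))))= -29326500 / 2266571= -12.94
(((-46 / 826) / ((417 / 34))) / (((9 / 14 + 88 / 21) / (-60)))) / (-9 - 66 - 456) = -31280 / 294670131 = -0.00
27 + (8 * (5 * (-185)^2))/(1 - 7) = -684419/3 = -228139.67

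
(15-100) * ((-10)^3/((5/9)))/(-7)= -153000/7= -21857.14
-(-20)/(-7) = -20/7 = -2.86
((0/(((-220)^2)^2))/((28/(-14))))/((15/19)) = 0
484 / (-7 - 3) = -242 / 5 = -48.40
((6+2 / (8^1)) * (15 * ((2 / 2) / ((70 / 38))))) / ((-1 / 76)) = -27075 / 7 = -3867.86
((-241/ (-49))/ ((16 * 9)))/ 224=241/ 1580544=0.00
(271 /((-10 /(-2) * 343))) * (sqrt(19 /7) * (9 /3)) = 813 * sqrt(133) /12005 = 0.78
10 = 10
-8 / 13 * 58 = -464 / 13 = -35.69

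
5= 5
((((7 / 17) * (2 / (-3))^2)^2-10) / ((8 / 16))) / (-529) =466612 / 12383361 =0.04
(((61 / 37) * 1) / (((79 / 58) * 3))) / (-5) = -3538 / 43845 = -0.08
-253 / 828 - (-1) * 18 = 637 / 36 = 17.69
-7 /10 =-0.70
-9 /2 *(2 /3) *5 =-15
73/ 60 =1.22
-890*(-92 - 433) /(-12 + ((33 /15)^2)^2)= 292031250 /7141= 40895.01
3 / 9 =1 / 3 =0.33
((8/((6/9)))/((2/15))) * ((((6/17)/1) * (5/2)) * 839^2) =950293350/17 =55899608.82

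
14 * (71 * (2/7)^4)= 2272/343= 6.62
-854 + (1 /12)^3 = -1475711 /1728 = -854.00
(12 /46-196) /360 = -2251 /4140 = -0.54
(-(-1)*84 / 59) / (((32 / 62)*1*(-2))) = -651 / 472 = -1.38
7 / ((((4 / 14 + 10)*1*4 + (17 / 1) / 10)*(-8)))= -245 / 11996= -0.02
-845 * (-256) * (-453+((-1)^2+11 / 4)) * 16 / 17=-1554908160 / 17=-91465185.88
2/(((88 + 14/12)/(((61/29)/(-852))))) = -61/1101565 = -0.00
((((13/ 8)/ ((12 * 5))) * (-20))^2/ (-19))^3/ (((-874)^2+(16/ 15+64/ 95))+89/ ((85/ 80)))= -410278765/ 85117459837410607104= -0.00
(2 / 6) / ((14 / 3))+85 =85.07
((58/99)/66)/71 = 29/231957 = 0.00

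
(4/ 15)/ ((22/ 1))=2/ 165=0.01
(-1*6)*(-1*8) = 48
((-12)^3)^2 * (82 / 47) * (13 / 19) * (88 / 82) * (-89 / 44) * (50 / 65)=-5315051520 / 893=-5951905.40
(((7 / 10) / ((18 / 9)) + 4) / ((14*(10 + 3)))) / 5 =87 / 18200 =0.00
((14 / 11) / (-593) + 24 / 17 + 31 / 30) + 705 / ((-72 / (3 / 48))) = 389833699 / 212910720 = 1.83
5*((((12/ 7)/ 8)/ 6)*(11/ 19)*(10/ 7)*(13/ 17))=3575/ 31654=0.11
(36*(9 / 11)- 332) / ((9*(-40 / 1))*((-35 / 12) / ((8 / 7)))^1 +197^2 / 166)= -1104896 / 4209073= -0.26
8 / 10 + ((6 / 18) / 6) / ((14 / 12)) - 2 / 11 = 769 / 1155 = 0.67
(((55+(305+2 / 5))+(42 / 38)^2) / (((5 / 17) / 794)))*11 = 96915599506 / 9025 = 10738570.58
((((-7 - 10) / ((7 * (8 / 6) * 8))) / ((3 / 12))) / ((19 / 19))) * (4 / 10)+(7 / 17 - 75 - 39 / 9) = -566101 / 7140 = -79.29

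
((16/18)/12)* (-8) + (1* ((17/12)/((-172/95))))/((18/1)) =-0.64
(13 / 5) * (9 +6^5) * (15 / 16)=303615 / 16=18975.94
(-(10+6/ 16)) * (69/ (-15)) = 1909/ 40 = 47.72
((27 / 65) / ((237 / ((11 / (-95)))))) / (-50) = 99 / 24391250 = 0.00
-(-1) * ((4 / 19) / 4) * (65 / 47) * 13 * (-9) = -7605 / 893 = -8.52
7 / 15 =0.47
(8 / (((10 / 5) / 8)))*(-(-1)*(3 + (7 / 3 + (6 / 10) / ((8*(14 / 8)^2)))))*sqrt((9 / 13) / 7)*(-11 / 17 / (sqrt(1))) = -1386176*sqrt(91) / 379015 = -34.89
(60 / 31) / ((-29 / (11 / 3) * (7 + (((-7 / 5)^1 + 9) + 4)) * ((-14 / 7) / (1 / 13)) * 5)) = 110 / 1086891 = 0.00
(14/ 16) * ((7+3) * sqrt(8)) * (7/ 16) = 245 * sqrt(2)/ 32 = 10.83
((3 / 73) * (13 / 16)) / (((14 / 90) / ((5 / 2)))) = 8775 / 16352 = 0.54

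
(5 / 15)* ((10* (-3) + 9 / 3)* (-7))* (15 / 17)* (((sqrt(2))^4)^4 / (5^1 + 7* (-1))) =-120960 / 17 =-7115.29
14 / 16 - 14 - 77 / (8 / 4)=-413 / 8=-51.62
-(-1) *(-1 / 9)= -1 / 9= -0.11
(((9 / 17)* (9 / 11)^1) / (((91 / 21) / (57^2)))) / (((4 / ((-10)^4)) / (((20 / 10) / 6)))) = 657922500 / 2431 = 270638.63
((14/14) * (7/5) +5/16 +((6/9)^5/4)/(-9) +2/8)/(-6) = -342719/1049760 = -0.33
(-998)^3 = -994011992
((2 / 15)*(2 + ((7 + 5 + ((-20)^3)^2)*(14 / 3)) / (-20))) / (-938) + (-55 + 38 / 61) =13313974307 / 6437025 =2068.34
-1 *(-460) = 460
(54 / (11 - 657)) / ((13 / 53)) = -0.34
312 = 312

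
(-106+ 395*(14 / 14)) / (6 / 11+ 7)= 3179 / 83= 38.30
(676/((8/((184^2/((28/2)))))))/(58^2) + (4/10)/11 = 19679994/323785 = 60.78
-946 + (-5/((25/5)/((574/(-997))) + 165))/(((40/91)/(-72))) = -84409744/89725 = -940.76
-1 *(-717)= 717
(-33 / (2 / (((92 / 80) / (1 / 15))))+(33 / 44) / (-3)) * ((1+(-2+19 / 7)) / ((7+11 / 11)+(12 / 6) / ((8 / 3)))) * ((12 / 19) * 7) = -164088 / 665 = -246.75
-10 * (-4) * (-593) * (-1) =23720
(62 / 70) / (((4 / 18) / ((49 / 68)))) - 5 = -1447 / 680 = -2.13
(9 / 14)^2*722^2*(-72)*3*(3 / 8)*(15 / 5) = -2565108243 / 49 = -52349147.82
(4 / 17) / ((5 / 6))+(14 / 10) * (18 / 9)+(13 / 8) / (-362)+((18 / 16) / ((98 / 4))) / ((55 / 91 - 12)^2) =47931982299 / 15571343120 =3.08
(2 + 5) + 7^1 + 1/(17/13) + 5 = 336/17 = 19.76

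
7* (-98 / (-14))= 49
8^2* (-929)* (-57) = 3388992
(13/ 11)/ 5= 13/ 55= 0.24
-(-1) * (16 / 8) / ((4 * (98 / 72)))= 18 / 49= 0.37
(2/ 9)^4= 16/ 6561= 0.00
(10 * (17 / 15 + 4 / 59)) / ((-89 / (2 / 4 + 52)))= -37205 / 5251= -7.09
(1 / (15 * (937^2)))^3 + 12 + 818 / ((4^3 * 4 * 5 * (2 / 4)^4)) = 406109434726220468715683 / 18272640482619593643000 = 22.23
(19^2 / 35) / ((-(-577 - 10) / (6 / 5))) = 2166 / 102725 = 0.02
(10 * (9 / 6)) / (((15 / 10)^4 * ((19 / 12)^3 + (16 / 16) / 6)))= 5120 / 7147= 0.72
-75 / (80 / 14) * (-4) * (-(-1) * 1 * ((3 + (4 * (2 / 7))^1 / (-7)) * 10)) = 10425 / 7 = 1489.29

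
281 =281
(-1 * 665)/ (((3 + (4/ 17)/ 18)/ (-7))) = 712215/ 461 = 1544.93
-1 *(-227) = 227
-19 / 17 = -1.12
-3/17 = -0.18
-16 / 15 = -1.07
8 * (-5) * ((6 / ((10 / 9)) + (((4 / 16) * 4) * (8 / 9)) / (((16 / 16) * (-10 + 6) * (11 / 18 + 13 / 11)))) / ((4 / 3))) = -158.28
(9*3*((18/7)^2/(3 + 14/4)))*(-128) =-2239488/637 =-3515.68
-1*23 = -23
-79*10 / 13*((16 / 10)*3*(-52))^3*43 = 1015841488896 / 25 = 40633659555.84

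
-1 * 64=-64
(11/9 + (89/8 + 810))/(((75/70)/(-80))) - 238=-1664278/27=-61639.93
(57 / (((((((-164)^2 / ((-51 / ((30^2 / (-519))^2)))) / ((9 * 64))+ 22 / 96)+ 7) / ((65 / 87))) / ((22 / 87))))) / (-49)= -221182492960 / 4504604045739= -0.05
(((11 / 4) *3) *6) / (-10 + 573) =0.09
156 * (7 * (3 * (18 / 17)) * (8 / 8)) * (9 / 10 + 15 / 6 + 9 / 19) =13436.67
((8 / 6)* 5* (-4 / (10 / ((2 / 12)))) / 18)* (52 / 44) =-26 / 891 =-0.03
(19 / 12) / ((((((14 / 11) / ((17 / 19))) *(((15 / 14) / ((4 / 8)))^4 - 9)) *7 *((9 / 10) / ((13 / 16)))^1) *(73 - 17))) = 6545 / 30855168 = 0.00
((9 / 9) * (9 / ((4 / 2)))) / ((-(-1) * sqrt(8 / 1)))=9 * sqrt(2) / 8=1.59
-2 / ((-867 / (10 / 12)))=5 / 2601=0.00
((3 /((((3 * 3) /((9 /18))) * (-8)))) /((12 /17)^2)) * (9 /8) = -289 /6144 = -0.05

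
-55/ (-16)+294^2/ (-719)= -1343431/ 11504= -116.78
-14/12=-1.17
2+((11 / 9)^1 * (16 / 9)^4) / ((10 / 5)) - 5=183301 / 59049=3.10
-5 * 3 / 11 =-15 / 11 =-1.36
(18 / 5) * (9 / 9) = 18 / 5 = 3.60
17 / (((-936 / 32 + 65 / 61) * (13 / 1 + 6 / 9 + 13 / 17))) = -52887 / 1265368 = -0.04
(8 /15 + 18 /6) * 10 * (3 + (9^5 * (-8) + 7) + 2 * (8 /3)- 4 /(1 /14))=-150233588 /9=-16692620.89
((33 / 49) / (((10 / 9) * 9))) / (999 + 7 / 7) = 33 / 490000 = 0.00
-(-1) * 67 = 67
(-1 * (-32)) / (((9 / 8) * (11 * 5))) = 256 / 495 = 0.52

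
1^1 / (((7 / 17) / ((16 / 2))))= 136 / 7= 19.43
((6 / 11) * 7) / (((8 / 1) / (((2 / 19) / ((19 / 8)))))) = 84 / 3971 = 0.02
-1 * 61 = -61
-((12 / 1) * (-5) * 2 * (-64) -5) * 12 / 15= -6140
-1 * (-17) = 17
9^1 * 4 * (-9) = -324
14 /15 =0.93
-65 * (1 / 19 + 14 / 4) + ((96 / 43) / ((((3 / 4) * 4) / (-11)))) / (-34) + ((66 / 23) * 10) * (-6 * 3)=-477382891 / 638894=-747.20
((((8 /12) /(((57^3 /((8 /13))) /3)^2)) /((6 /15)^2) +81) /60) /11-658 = -838886881247527573 /1275141908717820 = -657.88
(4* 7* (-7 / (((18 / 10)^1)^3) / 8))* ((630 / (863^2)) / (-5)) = 42875 / 60326289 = 0.00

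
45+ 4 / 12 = 136 / 3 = 45.33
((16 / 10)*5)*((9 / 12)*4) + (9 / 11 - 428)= -4435 / 11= -403.18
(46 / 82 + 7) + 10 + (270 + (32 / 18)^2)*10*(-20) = -181374880 / 3321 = -54614.54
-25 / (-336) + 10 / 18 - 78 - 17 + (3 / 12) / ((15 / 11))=-474701 / 5040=-94.19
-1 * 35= -35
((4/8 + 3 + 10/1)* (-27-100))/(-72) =381/16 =23.81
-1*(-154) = 154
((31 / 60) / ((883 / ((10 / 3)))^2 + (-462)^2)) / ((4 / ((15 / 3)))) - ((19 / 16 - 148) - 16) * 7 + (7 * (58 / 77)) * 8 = 17698404821327 / 14974925328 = 1181.87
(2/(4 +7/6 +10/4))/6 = 1/23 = 0.04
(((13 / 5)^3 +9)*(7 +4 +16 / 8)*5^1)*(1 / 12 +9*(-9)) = -139778.69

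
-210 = -210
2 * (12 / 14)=12 / 7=1.71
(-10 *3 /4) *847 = -12705 /2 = -6352.50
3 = 3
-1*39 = -39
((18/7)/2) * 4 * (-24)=-864/7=-123.43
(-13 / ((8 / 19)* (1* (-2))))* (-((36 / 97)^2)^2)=-25929072 / 88529281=-0.29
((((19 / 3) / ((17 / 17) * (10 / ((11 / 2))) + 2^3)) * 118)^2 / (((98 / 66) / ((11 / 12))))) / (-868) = -4.12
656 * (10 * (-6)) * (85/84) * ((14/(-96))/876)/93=17425/244404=0.07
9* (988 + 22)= 9090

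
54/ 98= 27/ 49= 0.55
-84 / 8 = -21 / 2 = -10.50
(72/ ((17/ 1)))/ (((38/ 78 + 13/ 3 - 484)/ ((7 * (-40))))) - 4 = -7571/ 4964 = -1.53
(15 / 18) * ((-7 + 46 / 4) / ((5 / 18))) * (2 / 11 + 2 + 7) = 2727 / 22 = 123.95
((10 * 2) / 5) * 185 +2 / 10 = 3701 / 5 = 740.20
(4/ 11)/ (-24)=-1/ 66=-0.02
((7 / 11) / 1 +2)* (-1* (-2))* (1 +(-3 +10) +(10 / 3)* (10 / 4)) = 2842 / 33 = 86.12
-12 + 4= -8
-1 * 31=-31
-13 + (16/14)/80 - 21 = -2379/70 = -33.99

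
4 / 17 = 0.24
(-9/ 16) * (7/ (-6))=21/ 32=0.66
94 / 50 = 47 / 25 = 1.88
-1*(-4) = 4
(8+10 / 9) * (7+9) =1312 / 9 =145.78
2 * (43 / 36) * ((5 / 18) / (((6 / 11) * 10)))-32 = -31.88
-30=-30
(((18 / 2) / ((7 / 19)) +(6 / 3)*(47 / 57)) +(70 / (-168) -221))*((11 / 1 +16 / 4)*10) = -7794025 / 266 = -29300.85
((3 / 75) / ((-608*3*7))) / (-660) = 1 / 210672000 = 0.00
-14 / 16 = -7 / 8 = -0.88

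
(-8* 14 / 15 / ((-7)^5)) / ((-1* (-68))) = 4 / 612255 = 0.00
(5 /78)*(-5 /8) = -25 /624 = -0.04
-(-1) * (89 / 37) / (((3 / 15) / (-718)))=-8635.41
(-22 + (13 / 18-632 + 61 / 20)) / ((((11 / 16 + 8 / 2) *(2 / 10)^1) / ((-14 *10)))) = 97100.68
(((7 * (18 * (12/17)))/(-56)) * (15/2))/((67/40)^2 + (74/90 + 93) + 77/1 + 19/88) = -32076000/468126467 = -0.07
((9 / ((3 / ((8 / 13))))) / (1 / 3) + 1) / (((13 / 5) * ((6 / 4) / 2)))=1700 / 507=3.35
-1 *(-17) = 17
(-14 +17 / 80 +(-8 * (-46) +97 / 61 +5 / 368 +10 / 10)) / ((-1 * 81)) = -2503066 / 568215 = -4.41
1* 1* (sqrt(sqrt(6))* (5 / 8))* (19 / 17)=95* 6^(1 / 4) / 136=1.09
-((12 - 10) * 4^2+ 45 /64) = -2093 /64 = -32.70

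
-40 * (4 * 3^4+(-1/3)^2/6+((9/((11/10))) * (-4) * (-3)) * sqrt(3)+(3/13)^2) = -59149580/4563 - 43200 * sqrt(3)/11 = -19765.11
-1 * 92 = -92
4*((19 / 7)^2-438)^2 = 1781008804 / 2401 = 741777.93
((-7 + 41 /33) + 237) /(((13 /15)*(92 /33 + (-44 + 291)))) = 8805 /8243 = 1.07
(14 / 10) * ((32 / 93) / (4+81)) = 224 / 39525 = 0.01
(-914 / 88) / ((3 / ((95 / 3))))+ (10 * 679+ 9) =2648989 / 396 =6689.37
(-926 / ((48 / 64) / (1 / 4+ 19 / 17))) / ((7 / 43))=-1234358 / 119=-10372.76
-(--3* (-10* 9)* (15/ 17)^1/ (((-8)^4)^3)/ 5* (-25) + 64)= -37383395354509/ 584115552256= -64.00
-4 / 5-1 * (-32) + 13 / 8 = 1313 / 40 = 32.82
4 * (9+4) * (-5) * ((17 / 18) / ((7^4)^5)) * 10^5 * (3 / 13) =-17000000 / 239376798892836003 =-0.00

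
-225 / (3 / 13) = -975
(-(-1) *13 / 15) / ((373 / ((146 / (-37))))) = -1898 / 207015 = -0.01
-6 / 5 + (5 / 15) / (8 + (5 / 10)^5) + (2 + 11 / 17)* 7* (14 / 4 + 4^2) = 47206831 / 131070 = 360.17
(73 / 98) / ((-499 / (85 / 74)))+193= 698412159 / 3618748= 193.00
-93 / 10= -9.30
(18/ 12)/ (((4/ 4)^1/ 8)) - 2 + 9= 19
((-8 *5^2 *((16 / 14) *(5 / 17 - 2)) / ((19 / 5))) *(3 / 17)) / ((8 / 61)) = 5307000 / 38437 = 138.07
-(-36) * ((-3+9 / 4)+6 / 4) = 27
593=593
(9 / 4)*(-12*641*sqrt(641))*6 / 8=-328633.68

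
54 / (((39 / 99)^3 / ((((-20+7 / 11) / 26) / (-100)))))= 18788517 / 2856100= 6.58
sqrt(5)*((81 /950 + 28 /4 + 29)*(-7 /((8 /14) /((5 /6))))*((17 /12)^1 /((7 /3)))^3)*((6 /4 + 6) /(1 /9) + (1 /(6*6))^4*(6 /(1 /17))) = -353606836606049*sqrt(5) /63541739520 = -12443.61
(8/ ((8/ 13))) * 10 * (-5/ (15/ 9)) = -390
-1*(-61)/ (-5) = -61/ 5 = -12.20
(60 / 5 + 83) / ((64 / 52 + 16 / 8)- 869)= -247 / 2251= -0.11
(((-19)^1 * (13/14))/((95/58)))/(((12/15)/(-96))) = 9048/7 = 1292.57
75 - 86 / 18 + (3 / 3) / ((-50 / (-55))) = 6419 / 90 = 71.32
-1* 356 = -356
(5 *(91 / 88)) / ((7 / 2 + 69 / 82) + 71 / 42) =30135 / 35156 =0.86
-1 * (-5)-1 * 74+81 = 12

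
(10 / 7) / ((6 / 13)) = 65 / 21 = 3.10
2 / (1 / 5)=10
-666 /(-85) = 666 /85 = 7.84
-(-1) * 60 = 60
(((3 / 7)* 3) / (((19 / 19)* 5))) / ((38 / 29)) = 261 / 1330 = 0.20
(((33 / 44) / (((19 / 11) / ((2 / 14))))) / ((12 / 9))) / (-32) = -99 / 68096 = -0.00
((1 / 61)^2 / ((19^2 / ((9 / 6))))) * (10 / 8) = 15 / 10746248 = 0.00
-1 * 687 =-687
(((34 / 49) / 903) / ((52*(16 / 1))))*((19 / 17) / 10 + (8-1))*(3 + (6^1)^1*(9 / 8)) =1209 / 18878720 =0.00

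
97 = 97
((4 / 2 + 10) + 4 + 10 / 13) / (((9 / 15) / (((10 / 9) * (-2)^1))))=-21800 / 351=-62.11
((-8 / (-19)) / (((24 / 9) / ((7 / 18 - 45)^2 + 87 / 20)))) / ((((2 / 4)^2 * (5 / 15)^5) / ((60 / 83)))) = 348957936 / 1577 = 221279.60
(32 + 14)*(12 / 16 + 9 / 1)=897 / 2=448.50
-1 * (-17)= 17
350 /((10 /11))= 385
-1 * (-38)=38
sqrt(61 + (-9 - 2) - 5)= 3*sqrt(5)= 6.71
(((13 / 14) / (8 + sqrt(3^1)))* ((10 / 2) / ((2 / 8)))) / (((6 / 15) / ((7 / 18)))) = 1300 / 549 - 325* sqrt(3) / 1098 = 1.86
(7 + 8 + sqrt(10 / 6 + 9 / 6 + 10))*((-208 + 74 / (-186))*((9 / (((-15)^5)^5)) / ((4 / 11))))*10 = 213191*sqrt(474) / 6262289736922502517700195312500 + 213191 / 69580997076916694641113281250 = 0.00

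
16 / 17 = 0.94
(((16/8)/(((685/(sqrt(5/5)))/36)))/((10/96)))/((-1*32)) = -108/3425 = -0.03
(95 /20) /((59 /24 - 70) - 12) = -114 /1909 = -0.06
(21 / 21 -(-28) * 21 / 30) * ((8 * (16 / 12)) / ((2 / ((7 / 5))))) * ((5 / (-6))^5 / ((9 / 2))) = -90125 / 6561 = -13.74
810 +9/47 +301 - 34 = 50628/47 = 1077.19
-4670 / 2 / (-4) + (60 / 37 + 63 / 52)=564293 / 962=586.58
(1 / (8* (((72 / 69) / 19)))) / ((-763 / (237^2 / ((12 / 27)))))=-73637559 / 195328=-376.99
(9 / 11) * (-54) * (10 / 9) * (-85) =45900 / 11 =4172.73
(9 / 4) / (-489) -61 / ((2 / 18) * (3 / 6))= -715899 / 652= -1098.00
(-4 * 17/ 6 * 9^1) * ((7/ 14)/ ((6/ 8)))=-68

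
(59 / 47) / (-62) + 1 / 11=2265 / 32054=0.07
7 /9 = 0.78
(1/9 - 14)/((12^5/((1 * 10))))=-625/1119744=-0.00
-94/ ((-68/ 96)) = 2256/ 17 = 132.71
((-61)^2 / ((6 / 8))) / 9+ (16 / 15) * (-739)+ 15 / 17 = -541907 / 2295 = -236.13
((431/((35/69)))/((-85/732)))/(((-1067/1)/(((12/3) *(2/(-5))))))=-174151584/15871625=-10.97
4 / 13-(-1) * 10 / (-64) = 63 / 416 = 0.15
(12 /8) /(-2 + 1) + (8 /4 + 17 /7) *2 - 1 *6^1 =19 /14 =1.36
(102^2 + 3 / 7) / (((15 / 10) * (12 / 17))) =412709 / 42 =9826.40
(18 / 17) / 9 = 2 / 17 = 0.12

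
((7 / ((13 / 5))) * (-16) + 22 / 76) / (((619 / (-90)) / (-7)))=-6658155 / 152893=-43.55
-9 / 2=-4.50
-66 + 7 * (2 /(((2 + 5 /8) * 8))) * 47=-104 /3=-34.67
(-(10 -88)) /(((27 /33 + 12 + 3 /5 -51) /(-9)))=990 /53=18.68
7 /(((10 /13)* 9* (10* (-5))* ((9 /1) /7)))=-0.02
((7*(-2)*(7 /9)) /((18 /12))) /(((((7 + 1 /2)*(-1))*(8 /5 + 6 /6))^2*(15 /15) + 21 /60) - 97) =-490 /19143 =-0.03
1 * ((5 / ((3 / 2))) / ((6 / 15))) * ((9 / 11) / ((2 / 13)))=975 / 22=44.32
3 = 3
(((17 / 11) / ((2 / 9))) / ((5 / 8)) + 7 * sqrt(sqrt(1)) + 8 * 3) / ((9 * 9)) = 2317 / 4455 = 0.52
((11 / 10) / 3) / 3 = 0.12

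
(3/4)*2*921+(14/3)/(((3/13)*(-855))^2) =54535200757/39475350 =1381.50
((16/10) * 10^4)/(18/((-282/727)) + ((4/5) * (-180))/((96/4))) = -752000/2463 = -305.32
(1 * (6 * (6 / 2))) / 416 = 9 / 208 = 0.04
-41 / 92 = -0.45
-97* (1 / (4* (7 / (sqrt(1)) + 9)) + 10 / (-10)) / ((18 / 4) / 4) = 679 / 8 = 84.88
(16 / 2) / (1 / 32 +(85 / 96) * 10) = 768 / 853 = 0.90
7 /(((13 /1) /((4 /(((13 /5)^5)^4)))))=2670288085937500 /247064529073450392704413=0.00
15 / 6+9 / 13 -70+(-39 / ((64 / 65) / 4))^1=-46851 / 208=-225.25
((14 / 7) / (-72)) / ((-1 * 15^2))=1 / 8100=0.00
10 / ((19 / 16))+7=293 / 19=15.42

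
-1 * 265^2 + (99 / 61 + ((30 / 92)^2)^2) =-19179743847331 / 273124816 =-70223.37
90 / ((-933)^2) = 10 / 96721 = 0.00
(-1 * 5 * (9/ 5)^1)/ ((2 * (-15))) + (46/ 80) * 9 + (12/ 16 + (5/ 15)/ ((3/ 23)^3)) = 156.43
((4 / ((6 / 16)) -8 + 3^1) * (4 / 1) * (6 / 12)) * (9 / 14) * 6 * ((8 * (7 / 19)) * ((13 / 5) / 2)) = 15912 / 95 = 167.49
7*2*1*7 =98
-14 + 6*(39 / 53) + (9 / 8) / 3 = -3905 / 424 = -9.21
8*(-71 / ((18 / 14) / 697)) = -2771272 / 9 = -307919.11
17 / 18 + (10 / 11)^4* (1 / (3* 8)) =256397 / 263538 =0.97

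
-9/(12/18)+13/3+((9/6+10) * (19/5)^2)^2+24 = 206930677/7500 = 27590.76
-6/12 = -1/2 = -0.50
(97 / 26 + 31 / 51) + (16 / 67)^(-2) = 3712591 / 169728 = 21.87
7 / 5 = 1.40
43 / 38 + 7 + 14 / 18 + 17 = 8861 / 342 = 25.91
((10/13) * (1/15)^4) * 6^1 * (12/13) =0.00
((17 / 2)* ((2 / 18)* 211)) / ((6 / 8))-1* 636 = -9998 / 27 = -370.30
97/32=3.03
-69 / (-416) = 69 / 416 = 0.17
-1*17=-17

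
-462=-462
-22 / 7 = -3.14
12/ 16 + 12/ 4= 15/ 4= 3.75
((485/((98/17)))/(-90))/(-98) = 1649/172872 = 0.01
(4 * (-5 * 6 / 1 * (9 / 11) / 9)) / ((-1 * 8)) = 15 / 11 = 1.36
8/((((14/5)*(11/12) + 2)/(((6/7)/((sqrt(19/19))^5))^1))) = 1440/959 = 1.50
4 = 4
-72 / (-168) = 3 / 7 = 0.43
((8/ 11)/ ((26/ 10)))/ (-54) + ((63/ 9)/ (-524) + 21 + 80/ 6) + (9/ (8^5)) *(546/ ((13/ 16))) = 17868255491/ 517929984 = 34.50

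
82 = 82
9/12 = 3/4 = 0.75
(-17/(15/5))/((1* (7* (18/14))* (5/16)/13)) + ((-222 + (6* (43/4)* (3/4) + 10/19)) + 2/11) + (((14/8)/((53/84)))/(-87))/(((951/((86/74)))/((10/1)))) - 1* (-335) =552958933873949/4069161205560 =135.89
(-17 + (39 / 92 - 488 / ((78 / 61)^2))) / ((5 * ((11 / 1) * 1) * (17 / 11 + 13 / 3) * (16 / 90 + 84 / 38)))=-2512789653 / 6159309104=-0.41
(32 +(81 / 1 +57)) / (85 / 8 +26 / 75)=102000 / 6583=15.49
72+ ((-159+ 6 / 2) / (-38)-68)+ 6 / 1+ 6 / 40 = 14.26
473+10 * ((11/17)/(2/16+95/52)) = 1643763/3451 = 476.31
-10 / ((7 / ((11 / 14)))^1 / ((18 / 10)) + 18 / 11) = -495 / 326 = -1.52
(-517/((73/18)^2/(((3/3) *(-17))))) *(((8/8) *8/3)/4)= 1898424/5329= 356.24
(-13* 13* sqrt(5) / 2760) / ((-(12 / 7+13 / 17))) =20111* sqrt(5) / 814200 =0.06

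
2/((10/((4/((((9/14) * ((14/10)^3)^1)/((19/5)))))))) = 760/441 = 1.72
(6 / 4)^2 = 9 / 4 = 2.25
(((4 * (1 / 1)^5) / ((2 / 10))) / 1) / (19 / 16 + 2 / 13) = 14.91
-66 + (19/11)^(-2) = -23705/361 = -65.66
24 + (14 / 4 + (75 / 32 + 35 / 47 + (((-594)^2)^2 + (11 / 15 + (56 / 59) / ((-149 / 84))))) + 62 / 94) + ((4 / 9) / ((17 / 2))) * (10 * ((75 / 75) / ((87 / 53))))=124493242927.76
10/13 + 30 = 400/13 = 30.77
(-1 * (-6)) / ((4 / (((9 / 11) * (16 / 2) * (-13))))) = -1404 / 11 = -127.64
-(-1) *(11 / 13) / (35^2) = 11 / 15925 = 0.00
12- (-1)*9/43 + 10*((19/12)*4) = 9745/129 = 75.54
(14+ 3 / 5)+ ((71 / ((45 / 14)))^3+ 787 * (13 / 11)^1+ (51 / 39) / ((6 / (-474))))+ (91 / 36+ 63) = 609037027673 / 52123500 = 11684.50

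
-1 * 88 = -88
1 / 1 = 1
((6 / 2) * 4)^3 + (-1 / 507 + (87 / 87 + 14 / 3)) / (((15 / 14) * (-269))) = 3535007152 / 2045745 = 1727.98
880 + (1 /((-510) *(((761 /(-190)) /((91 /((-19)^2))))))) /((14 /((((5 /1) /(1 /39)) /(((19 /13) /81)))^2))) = 338877397055 /177469766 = 1909.49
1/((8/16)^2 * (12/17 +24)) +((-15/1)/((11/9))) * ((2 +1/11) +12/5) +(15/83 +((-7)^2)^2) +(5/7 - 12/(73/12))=180514733743/76979595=2344.97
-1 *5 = -5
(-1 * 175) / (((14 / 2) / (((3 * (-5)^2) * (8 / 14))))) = -7500 / 7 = -1071.43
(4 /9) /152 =1 /342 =0.00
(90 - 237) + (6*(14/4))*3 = -84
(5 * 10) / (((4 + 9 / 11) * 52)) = 275 / 1378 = 0.20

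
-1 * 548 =-548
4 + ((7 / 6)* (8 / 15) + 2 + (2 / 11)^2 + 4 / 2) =47128 / 5445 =8.66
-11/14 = -0.79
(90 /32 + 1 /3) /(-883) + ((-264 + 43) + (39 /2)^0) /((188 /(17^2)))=-673700777 /1992048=-338.20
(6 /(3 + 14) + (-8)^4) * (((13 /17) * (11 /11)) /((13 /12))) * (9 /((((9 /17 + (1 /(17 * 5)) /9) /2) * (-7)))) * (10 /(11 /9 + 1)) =-1522983060 /24157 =-63045.21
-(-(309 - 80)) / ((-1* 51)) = -229 / 51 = -4.49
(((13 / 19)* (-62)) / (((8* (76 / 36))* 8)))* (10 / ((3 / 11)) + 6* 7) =-71331 / 2888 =-24.70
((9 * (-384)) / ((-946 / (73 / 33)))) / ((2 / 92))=1934208 / 5203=371.75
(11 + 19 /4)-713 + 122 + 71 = -2017 /4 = -504.25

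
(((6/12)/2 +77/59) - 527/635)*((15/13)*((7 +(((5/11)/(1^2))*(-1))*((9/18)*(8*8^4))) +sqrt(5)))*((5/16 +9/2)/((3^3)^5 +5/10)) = -186776611119/89453614762720 +25103463*sqrt(5)/89453614762720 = -0.00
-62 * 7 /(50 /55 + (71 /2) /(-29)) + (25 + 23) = 286540 /201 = 1425.57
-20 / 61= -0.33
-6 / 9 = -2 / 3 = -0.67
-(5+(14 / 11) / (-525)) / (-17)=4123 / 14025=0.29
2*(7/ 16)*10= 35/ 4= 8.75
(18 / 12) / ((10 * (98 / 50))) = 15 / 196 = 0.08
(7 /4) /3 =7 /12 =0.58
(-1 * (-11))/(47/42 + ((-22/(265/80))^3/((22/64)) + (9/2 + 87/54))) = -206343522/15850962749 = -0.01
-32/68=-0.47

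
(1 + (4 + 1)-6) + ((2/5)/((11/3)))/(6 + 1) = 6/385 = 0.02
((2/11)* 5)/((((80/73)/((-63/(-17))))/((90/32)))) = 206955/23936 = 8.65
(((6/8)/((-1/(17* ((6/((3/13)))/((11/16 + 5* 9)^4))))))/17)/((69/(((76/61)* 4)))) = -0.00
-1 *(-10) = 10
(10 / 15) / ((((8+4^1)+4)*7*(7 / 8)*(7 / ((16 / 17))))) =16 / 17493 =0.00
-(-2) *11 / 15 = 22 / 15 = 1.47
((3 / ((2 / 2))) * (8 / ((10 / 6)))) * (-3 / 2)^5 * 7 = -15309 / 20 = -765.45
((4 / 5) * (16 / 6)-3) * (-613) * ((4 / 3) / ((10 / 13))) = 207194 / 225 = 920.86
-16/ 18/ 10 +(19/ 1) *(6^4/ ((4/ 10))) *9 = 554039.91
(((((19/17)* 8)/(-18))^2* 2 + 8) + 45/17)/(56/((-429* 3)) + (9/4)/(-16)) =-2386740928/39449367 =-60.50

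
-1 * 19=-19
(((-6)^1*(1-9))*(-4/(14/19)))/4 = -456/7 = -65.14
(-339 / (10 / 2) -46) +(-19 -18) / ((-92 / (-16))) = -13827 / 115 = -120.23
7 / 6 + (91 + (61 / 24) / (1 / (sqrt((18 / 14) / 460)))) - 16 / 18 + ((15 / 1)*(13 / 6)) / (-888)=61*sqrt(805) / 12880 + 486133 / 5328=91.38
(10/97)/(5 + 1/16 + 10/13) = 2080/117661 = 0.02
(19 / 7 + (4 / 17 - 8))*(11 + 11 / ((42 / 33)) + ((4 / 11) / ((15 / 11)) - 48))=208547 / 1470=141.87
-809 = -809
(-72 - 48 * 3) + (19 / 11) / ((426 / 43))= -1011359 / 4686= -215.83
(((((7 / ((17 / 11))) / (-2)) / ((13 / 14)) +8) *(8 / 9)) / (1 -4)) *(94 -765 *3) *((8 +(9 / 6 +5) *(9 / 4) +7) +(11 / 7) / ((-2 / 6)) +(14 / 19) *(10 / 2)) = 82300507325 / 793611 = 103703.84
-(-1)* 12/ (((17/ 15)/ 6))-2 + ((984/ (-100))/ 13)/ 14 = 2377559/ 38675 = 61.48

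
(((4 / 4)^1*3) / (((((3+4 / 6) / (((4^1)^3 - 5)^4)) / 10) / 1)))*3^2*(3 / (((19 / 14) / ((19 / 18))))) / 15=1526787486 / 11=138798862.36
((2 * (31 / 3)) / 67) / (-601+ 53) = -31 / 55074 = -0.00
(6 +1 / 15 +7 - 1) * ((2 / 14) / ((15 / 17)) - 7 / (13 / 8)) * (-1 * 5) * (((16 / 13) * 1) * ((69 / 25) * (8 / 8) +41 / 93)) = 121962949088 / 123771375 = 985.39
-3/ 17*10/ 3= -10/ 17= -0.59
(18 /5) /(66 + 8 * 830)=9 /16765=0.00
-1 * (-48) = 48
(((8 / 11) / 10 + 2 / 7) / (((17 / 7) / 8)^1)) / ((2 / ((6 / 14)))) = 1656 / 6545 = 0.25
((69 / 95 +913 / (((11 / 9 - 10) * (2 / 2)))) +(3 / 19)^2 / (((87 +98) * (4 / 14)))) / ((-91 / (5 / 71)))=1089875607 / 13635333166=0.08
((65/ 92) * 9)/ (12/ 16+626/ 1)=585/ 57661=0.01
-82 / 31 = -2.65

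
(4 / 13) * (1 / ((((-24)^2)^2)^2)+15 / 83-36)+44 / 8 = -163943421050797 / 29692815998976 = -5.52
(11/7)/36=11/252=0.04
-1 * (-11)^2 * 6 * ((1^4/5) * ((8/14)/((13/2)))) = -5808/455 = -12.76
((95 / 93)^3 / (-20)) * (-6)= 171475 / 536238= 0.32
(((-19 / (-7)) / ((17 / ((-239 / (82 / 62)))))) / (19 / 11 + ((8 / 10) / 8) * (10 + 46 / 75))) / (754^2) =-580680375 / 31906901354692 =-0.00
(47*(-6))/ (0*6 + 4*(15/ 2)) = -47/ 5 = -9.40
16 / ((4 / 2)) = 8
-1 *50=-50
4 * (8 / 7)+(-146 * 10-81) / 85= -8067 / 595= -13.56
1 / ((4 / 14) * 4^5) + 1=2055 / 2048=1.00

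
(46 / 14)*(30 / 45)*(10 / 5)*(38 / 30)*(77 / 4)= 4807 / 45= 106.82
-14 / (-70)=1 / 5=0.20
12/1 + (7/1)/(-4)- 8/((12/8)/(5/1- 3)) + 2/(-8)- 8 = -26/3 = -8.67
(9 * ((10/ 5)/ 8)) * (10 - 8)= 9/ 2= 4.50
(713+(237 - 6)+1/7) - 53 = 6238/7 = 891.14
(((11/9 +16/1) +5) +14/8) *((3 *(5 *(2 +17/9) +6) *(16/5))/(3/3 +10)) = 790508/1485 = 532.33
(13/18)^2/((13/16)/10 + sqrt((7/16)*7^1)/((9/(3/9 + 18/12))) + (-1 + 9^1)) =6760/109353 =0.06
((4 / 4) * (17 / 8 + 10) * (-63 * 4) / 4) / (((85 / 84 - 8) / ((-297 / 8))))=-38114307 / 9392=-4058.17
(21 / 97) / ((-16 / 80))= -105 / 97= -1.08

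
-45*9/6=-135/2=-67.50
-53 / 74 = -0.72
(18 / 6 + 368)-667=-296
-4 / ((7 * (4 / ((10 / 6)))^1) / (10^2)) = -500 / 21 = -23.81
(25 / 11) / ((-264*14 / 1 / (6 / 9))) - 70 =-4268905 / 60984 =-70.00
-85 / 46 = -1.85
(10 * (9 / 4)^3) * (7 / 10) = 5103 / 64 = 79.73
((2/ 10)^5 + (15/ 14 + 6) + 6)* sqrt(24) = 571889* sqrt(6)/ 21875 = 64.04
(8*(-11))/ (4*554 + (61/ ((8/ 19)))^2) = -0.00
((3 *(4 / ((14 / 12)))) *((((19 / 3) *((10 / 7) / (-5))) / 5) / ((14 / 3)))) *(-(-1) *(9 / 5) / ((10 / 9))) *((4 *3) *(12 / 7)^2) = -95738112 / 2100875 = -45.57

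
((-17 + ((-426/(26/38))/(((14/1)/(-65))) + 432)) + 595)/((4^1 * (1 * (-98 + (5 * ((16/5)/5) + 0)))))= -136525/13272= -10.29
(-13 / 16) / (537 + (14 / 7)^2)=-13 / 8656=-0.00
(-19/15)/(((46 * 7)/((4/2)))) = -19/2415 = -0.01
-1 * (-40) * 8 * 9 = 2880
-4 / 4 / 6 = -1 / 6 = -0.17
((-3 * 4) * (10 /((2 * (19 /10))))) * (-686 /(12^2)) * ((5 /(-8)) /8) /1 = -42875 /3648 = -11.75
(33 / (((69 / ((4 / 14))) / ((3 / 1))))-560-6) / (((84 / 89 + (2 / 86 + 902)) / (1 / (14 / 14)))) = -69697324 / 111272091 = -0.63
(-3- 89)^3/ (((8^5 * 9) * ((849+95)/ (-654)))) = 1326203/ 724992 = 1.83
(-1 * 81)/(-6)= 27/2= 13.50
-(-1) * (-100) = -100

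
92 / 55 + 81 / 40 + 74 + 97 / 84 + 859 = 8665757 / 9240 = 937.85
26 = 26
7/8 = 0.88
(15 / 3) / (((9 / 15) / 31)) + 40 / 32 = 3115 / 12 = 259.58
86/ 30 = 2.87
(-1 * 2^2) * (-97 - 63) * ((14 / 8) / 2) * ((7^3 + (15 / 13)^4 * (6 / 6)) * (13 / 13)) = 5514346880 / 28561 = 193072.61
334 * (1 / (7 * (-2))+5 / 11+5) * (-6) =-830658 / 77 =-10787.77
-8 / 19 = -0.42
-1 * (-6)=6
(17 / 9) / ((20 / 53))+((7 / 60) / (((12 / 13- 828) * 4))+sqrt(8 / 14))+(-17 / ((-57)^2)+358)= 2 * sqrt(7) / 7+9661545967 / 26615808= 363.76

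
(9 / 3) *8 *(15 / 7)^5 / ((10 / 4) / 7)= 7290000 / 2401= 3036.23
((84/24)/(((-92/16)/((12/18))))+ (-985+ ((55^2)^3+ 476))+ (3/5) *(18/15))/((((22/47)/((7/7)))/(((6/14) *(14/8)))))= 1122103948715087/25300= 44351934731.82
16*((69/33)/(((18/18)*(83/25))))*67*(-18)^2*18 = 3594844800/913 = 3937398.47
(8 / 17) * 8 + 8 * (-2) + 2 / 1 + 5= -89 / 17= -5.24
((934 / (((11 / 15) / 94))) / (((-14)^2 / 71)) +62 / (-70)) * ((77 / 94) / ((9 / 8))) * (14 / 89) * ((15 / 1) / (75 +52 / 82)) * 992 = 38028657740288 / 38914449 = 977237.47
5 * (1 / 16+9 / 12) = 65 / 16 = 4.06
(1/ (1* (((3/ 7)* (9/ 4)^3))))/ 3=448/ 6561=0.07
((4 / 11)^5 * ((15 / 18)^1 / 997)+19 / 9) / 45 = 3050796773 / 65029978035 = 0.05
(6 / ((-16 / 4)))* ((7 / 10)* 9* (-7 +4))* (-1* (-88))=12474 / 5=2494.80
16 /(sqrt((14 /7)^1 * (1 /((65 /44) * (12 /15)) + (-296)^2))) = 8 * sqrt(29614494) /1139019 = 0.04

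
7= 7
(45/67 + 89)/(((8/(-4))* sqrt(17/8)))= -6008* sqrt(34)/1139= -30.76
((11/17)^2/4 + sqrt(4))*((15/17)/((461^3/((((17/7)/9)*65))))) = 263575/792790888652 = 0.00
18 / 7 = 2.57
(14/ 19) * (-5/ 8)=-35/ 76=-0.46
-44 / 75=-0.59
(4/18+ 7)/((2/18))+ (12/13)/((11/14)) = 9463/143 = 66.17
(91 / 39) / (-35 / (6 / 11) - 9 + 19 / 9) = -42 / 1279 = -0.03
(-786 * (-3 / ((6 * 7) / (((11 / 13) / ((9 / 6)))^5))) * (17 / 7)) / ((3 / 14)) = 22954276928 / 631569393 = 36.34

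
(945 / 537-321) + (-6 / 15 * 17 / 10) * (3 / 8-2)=-11389241 / 35800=-318.14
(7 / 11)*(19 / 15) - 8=-7.19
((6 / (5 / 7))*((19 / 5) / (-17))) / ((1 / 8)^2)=-120.17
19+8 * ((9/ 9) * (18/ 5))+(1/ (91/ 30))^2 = 1983659/ 41405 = 47.91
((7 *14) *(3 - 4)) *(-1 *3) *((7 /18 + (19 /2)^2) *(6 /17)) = 159887 /17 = 9405.12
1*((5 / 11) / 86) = 5 / 946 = 0.01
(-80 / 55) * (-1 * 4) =5.82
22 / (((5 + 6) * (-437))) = -2 / 437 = -0.00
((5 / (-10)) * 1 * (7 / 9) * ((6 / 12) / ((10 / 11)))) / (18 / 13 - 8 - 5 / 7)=7007 / 240120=0.03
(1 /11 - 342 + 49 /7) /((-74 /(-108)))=-198936 /407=-488.79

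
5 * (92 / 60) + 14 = 65 / 3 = 21.67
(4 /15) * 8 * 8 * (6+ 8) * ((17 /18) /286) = 15232 /19305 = 0.79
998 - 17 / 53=52877 / 53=997.68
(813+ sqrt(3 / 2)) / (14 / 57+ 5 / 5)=57 *sqrt(6) / 142+ 46341 / 71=653.67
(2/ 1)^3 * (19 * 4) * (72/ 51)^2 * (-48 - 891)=-328845312/ 289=-1137873.05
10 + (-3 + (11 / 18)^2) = 2389 / 324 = 7.37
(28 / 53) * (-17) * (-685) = 6152.08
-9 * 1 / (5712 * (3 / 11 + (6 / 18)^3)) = -0.01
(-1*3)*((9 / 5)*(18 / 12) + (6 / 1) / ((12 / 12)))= -261 / 10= -26.10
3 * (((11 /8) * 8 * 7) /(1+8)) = 77 /3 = 25.67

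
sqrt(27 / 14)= 3 * sqrt(42) / 14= 1.39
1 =1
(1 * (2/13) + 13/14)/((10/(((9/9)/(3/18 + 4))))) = 591/22750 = 0.03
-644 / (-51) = 644 / 51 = 12.63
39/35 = 1.11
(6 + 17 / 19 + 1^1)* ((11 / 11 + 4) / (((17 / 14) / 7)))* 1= 227.55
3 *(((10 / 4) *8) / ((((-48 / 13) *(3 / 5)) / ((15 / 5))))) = -325 / 4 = -81.25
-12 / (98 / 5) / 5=-6 / 49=-0.12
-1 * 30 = -30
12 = 12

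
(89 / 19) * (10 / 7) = 890 / 133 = 6.69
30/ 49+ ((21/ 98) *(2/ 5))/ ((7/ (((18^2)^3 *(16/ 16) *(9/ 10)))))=459165774/ 1225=374829.20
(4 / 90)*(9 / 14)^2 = 9 / 490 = 0.02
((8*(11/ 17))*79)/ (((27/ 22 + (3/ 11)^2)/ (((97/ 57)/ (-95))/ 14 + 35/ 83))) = 2225204356408/ 16847445825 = 132.08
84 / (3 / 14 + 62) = 1176 / 871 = 1.35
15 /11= 1.36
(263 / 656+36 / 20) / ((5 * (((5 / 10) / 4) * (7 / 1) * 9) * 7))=7219 / 904050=0.01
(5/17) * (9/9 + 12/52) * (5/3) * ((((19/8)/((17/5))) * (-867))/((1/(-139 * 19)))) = 12544750/13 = 964980.77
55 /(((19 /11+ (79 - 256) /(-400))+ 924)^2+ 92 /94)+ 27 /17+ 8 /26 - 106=-17957448814236208361 /172495268058562683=-104.10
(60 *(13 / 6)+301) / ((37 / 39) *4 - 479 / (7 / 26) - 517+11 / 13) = -117663 / 625580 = -0.19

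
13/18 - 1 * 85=-1517/18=-84.28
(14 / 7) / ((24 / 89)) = 89 / 12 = 7.42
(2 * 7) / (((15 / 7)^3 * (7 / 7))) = 4802 / 3375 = 1.42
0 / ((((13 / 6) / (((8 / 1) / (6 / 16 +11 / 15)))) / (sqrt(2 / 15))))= 0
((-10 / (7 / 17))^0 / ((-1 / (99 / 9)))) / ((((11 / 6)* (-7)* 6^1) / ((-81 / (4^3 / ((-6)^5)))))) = 19683 / 14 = 1405.93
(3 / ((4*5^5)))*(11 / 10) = 33 / 125000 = 0.00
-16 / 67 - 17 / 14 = -1.45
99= 99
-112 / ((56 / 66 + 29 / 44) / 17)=-251328 / 199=-1262.95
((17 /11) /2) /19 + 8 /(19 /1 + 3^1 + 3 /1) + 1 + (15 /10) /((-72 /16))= 32207 /31350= 1.03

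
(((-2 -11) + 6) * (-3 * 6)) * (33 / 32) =2079 / 16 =129.94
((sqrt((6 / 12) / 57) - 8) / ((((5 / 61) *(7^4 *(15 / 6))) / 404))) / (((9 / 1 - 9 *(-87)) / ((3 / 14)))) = -24644 / 13865775 + 6161 *sqrt(114) / 3161396700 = -0.00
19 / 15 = 1.27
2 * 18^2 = 648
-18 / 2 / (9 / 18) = -18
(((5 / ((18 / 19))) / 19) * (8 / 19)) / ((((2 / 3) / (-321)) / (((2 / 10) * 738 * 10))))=-83122.11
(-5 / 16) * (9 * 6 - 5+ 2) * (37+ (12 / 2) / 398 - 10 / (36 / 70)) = -2674865 / 9552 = -280.03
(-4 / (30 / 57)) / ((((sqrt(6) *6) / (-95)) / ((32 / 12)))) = 1444 *sqrt(6) / 27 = 131.00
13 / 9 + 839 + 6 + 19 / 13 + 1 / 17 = 1686602 / 1989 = 847.96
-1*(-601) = 601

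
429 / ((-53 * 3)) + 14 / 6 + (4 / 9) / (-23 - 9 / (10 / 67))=-147062 / 397341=-0.37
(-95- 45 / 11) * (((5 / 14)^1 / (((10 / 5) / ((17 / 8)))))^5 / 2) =-2418193953125 / 6203442724864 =-0.39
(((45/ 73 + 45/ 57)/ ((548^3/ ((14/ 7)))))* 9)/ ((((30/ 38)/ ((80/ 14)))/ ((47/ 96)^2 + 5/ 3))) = 5709925/ 2690992912384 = 0.00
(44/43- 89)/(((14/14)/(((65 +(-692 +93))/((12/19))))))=6397053/86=74384.34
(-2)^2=4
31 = 31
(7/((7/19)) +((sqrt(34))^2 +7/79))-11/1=3325/79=42.09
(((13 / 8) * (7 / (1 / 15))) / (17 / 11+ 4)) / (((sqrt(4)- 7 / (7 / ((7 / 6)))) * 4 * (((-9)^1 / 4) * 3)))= -1001 / 732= -1.37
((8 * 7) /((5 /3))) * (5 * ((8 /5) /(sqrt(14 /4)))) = 192 * sqrt(14) /5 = 143.68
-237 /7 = -33.86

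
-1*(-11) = 11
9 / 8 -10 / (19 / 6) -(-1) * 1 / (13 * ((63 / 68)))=-242735 / 124488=-1.95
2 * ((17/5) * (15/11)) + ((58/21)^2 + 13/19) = 1620797/92169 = 17.59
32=32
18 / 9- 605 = -603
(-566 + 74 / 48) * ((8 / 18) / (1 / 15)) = -67735 / 18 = -3763.06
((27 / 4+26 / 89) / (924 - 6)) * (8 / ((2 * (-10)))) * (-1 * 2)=2507 / 408510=0.01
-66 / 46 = -33 / 23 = -1.43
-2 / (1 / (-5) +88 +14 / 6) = -15 / 676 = -0.02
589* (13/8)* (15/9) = 38285/24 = 1595.21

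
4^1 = 4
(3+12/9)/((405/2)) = 26/1215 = 0.02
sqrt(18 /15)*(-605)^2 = 73205*sqrt(30) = 400960.30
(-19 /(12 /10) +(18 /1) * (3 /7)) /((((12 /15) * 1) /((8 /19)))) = -1705 /399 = -4.27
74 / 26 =37 / 13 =2.85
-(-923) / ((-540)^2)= 923 / 291600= 0.00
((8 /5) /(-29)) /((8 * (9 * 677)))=-1 /883485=-0.00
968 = 968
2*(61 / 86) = 61 / 43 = 1.42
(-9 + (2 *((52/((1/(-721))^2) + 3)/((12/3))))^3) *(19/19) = 19752486052888867990303/8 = 2469060756611108498787.88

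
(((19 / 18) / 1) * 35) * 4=1330 / 9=147.78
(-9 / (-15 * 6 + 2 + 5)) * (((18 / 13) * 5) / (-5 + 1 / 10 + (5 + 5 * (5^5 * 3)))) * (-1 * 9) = -72900 / 505782329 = -0.00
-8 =-8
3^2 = 9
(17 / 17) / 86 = 1 / 86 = 0.01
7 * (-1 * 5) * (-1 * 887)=31045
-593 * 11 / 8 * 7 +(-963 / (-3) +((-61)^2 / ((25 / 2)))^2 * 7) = 3074535259 / 5000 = 614907.05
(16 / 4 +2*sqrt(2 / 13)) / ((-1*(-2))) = 2.39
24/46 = 12/23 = 0.52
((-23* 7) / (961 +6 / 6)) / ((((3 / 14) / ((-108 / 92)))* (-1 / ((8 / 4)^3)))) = -7.33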